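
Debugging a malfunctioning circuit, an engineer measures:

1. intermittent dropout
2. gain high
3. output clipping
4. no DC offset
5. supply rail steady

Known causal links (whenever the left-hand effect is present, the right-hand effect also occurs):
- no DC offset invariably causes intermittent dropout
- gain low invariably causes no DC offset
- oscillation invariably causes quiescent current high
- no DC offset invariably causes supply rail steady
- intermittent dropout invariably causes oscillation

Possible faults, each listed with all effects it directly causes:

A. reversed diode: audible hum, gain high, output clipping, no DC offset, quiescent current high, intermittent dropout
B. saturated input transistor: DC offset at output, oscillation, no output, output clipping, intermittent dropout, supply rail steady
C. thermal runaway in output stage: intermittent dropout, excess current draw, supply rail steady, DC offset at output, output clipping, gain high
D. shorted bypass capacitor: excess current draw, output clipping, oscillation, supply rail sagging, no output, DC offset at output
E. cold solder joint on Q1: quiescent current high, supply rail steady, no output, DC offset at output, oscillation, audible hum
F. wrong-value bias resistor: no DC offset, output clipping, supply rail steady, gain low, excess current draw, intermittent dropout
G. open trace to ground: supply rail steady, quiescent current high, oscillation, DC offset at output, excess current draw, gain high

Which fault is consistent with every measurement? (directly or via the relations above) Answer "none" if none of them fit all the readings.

Per-candidate check:
(A) reversed diode — accounts for every observation (supply rail steady by no DC offset → supply rail steady)
(B) saturated input transistor — intermittent dropout +; gain high -; output clipping +; no DC offset -; supply rail steady +
(C) thermal runaway in output stage — intermittent dropout +; gain high +; output clipping +; no DC offset -; supply rail steady +
(D) shorted bypass capacitor — fails on intermittent dropout, gain high, no DC offset, supply rail steady (predicts DC offset at output, not no DC offset; predicts supply rail sagging, not supply rail steady)
(E) cold solder joint on Q1 — intermittent dropout -; gain high -; output clipping -; no DC offset -; supply rail steady +
(F) wrong-value bias resistor — intermittent dropout +; gain high -; output clipping +; no DC offset +; supply rail steady +
(G) open trace to ground — fails on intermittent dropout, output clipping, no DC offset (predicts DC offset at output, not no DC offset)
(A) alone accounts for all the evidence.

A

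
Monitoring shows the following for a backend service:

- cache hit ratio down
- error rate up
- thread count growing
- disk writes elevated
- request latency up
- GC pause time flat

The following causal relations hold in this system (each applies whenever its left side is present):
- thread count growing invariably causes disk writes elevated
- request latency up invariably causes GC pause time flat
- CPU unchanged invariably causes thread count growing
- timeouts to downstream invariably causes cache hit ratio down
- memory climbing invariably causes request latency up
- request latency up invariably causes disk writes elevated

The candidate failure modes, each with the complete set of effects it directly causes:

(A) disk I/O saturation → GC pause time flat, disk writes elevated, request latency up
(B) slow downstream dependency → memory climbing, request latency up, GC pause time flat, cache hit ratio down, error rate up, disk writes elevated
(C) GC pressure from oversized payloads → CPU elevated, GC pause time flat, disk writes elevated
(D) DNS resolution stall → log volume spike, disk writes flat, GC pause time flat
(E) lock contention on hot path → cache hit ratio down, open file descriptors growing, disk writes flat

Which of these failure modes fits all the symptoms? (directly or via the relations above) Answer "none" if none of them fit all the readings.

none

Per-candidate check:
(A) disk I/O saturation — cache hit ratio down ✗; error rate up ✗; thread count growing ✗; disk writes elevated ✓; request latency up ✓; GC pause time flat ✓
(B) slow downstream dependency — does not account for thread count growing
(C) GC pressure from oversized payloads — does not account for cache hit ratio down, error rate up, thread count growing, request latency up
(D) DNS resolution stall — fails on cache hit ratio down, error rate up, thread count growing, disk writes elevated, request latency up (predicts disk writes flat, not disk writes elevated)
(E) lock contention on hot path — cache hit ratio down ✓; error rate up ✗; thread count growing ✗; disk writes elevated ✗; request latency up ✗; GC pause time flat ✗
None of the listed candidates fits everything.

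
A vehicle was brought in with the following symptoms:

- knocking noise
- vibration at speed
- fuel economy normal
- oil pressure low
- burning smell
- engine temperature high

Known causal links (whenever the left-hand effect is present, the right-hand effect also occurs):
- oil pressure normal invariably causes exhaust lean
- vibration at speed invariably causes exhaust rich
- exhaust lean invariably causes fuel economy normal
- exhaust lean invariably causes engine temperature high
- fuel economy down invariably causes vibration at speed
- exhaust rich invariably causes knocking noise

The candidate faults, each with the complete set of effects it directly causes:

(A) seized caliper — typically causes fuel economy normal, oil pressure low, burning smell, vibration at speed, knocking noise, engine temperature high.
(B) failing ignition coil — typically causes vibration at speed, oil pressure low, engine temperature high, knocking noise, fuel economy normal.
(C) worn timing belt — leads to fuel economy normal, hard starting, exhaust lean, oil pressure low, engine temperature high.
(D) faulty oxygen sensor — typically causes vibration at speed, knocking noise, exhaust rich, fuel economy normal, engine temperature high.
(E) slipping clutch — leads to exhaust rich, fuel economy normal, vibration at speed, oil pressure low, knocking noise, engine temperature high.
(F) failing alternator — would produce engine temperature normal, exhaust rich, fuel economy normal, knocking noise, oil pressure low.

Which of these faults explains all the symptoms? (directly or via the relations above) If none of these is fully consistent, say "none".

A

Per-candidate check:
(A) seized caliper — accounts for every observation
(B) failing ignition coil — does not account for burning smell
(C) worn timing belt — does not account for knocking noise, vibration at speed, burning smell
(D) faulty oxygen sensor — does not account for oil pressure low, burning smell
(E) slipping clutch — does not account for burning smell
(F) failing alternator — knocking noise +; vibration at speed -; fuel economy normal +; oil pressure low +; burning smell -; engine temperature high -
Only (A) is consistent with every observation.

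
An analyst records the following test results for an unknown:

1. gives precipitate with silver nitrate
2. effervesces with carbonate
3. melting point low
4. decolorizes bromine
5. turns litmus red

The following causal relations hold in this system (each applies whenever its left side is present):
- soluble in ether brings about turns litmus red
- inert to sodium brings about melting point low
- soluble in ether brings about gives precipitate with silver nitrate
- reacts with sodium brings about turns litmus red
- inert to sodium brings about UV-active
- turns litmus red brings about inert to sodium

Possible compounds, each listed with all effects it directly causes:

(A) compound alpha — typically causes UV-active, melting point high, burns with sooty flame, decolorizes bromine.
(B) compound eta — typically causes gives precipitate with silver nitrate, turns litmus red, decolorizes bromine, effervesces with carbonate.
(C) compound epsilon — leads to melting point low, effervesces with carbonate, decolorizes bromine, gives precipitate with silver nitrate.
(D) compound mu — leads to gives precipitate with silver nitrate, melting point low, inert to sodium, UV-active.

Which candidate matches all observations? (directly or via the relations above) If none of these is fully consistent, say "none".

For each candidate, compare predicted effects to what was observed:
(A) compound alpha — gives precipitate with silver nitrate ✗; effervesces with carbonate ✗; melting point low ✗; decolorizes bromine ✓; turns litmus red ✗
(B) compound eta — accounts for every observation (melting point low by turns litmus red → inert to sodium → melting point low)
(C) compound epsilon — gives precipitate with silver nitrate ✓; effervesces with carbonate ✓; melting point low ✓; decolorizes bromine ✓; turns litmus red ✗
(D) compound mu — gives precipitate with silver nitrate ✓; effervesces with carbonate ✗; melting point low ✓; decolorizes bromine ✗; turns litmus red ✗
(B) alone accounts for all the evidence.

B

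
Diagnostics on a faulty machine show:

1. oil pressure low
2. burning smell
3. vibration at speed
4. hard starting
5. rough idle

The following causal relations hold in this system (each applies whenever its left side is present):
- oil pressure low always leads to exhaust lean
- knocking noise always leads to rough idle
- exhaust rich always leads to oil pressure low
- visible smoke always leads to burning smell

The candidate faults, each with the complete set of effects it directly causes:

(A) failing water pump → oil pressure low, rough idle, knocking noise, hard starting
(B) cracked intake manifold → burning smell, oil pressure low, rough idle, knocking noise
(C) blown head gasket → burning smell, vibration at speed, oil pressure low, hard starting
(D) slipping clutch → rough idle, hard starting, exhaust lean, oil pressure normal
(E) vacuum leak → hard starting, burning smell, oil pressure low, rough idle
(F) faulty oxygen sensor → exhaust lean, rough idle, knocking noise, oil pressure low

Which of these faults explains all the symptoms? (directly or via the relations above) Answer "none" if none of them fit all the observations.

For each candidate, compare predicted effects to what was observed:
(A) failing water pump — does not account for burning smell, vibration at speed
(B) cracked intake manifold — does not account for vibration at speed, hard starting
(C) blown head gasket — oil pressure low yes; burning smell yes; vibration at speed yes; hard starting yes; rough idle NO
(D) slipping clutch — oil pressure low NO; burning smell NO; vibration at speed NO; hard starting yes; rough idle yes
(E) vacuum leak — oil pressure low yes; burning smell yes; vibration at speed NO; hard starting yes; rough idle yes
(F) faulty oxygen sensor — oil pressure low yes; burning smell NO; vibration at speed NO; hard starting NO; rough idle yes
No candidate is consistent with all observations.

none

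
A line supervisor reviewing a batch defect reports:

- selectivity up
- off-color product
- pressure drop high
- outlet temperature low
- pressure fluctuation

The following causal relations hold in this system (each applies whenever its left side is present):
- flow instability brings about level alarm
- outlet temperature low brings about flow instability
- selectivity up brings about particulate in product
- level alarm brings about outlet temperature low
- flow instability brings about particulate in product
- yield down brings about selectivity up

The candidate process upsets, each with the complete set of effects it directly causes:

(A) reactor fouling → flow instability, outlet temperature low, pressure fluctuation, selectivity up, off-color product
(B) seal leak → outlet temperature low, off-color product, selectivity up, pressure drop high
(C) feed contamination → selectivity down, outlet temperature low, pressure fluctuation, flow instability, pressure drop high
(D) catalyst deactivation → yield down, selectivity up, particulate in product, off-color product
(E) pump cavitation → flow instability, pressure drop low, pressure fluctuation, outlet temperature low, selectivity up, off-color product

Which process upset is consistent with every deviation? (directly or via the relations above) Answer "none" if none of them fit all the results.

Checking each candidate against the observations:
(A) reactor fouling — does not account for pressure drop high
(B) seal leak — selectivity up yes; off-color product yes; pressure drop high yes; outlet temperature low yes; pressure fluctuation NO
(C) feed contamination — selectivity up NO; off-color product NO; pressure drop high yes; outlet temperature low yes; pressure fluctuation yes
(D) catalyst deactivation — does not account for pressure drop high, outlet temperature low, pressure fluctuation
(E) pump cavitation — fails on pressure drop high (predicts pressure drop low, not pressure drop high)
None of the listed candidates fits everything.

none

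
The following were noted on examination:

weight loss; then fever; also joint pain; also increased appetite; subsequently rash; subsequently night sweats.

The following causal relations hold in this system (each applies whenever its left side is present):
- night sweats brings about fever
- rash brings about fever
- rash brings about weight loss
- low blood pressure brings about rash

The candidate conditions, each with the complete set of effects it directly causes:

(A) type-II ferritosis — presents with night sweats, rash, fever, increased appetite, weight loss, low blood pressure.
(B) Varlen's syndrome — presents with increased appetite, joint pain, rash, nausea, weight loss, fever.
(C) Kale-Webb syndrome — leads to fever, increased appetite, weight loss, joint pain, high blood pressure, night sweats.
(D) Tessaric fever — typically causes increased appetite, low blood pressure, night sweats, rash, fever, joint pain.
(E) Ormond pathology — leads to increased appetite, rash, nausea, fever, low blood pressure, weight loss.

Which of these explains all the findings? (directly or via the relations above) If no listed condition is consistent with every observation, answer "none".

For each candidate, compare predicted effects to what was observed:
(A) type-II ferritosis — does not account for joint pain
(B) Varlen's syndrome — does not account for night sweats
(C) Kale-Webb syndrome — weight loss ✓; fever ✓; joint pain ✓; increased appetite ✓; rash ✗; night sweats ✓
(D) Tessaric fever — weight loss ✓ (via rash → weight loss); fever ✓; joint pain ✓; increased appetite ✓; rash ✓; night sweats ✓
(E) Ormond pathology — does not account for joint pain, night sweats
(D) is the only candidate with no mismatches.

D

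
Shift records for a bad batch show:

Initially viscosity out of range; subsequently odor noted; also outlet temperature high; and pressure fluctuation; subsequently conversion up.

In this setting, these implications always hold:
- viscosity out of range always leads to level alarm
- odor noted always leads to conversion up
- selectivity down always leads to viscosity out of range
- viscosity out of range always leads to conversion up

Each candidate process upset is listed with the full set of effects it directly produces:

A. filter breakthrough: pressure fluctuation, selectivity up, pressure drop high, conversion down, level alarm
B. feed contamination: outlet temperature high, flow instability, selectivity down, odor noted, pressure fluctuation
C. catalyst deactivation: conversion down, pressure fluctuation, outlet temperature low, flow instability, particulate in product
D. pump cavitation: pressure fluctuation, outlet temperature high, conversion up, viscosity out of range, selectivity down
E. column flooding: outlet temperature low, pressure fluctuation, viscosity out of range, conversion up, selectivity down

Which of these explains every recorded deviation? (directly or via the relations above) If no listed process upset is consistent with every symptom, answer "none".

B

Testing each hypothesis:
(A) filter breakthrough — viscosity out of range -; odor noted -; outlet temperature high -; pressure fluctuation +; conversion up -
(B) feed contamination — viscosity out of range + (through selectivity down → viscosity out of range); odor noted +; outlet temperature high +; pressure fluctuation +; conversion up + (through odor noted → conversion up)
(C) catalyst deactivation — fails on viscosity out of range, odor noted, outlet temperature high, conversion up (predicts outlet temperature low, not outlet temperature high; predicts conversion down, not conversion up)
(D) pump cavitation — viscosity out of range +; odor noted -; outlet temperature high +; pressure fluctuation +; conversion up +
(E) column flooding — fails on odor noted, outlet temperature high (predicts outlet temperature low, not outlet temperature high)
Only (B) is consistent with every observation.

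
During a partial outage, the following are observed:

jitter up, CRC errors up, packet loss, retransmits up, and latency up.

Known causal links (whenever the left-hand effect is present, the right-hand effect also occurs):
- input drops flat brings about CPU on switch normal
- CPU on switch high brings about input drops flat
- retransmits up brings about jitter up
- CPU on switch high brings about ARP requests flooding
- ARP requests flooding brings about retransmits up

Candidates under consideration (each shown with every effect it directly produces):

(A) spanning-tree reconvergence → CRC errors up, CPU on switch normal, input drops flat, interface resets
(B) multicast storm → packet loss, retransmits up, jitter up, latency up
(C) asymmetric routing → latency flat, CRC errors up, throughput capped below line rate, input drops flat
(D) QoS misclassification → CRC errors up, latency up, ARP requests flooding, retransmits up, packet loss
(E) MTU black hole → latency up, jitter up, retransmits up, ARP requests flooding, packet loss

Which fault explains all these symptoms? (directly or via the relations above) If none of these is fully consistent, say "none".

Checking each candidate against the observations:
(A) spanning-tree reconvergence — does not account for jitter up, packet loss, retransmits up, latency up
(B) multicast storm — jitter up +; CRC errors up -; packet loss +; retransmits up +; latency up +
(C) asymmetric routing — fails on jitter up, packet loss, retransmits up, latency up (predicts latency flat, not latency up)
(D) QoS misclassification — accounts for every observation (jitter up by retransmits up → jitter up)
(E) MTU black hole — does not account for CRC errors up
Only (D) is consistent with every observation.

D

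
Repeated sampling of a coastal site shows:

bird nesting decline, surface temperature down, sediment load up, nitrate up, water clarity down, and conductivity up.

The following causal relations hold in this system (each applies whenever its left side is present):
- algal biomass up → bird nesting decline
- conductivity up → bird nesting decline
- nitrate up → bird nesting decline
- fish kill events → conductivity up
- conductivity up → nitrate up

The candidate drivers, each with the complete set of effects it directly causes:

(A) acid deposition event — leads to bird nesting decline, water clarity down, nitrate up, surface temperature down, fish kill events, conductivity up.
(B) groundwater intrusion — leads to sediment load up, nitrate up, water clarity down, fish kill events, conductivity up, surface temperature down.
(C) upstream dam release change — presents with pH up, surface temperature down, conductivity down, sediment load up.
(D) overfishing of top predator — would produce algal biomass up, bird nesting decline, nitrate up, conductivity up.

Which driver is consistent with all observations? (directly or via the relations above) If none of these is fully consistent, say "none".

B

For each candidate, compare predicted effects to what was observed:
(A) acid deposition event — bird nesting decline ✓; surface temperature down ✓; sediment load up ✗; nitrate up ✓; water clarity down ✓; conductivity up ✓
(B) groundwater intrusion — bird nesting decline ✓ (via conductivity up → bird nesting decline); surface temperature down ✓; sediment load up ✓; nitrate up ✓; water clarity down ✓; conductivity up ✓
(C) upstream dam release change — fails on bird nesting decline, nitrate up, water clarity down, conductivity up (predicts conductivity down, not conductivity up)
(D) overfishing of top predator — does not account for surface temperature down, sediment load up, water clarity down
(B) alone accounts for all the evidence.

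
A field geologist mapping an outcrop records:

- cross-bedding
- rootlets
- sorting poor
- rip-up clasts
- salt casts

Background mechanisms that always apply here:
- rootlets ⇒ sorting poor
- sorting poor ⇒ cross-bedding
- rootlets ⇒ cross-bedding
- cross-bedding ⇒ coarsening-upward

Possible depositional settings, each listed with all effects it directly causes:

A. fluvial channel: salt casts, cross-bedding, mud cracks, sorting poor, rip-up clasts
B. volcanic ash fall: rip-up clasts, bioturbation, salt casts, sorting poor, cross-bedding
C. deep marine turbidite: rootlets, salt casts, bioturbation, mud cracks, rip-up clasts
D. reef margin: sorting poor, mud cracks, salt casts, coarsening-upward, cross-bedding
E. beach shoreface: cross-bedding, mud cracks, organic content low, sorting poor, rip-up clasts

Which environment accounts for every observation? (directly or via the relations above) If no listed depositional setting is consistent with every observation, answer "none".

Testing each hypothesis:
(A) fluvial channel — does not account for rootlets
(B) volcanic ash fall — does not account for rootlets
(C) deep marine turbidite — accounts for every observation (cross-bedding through rootlets → cross-bedding)
(D) reef margin — does not account for rootlets, rip-up clasts
(E) beach shoreface — cross-bedding match; rootlets miss; sorting poor match; rip-up clasts match; salt casts miss
(C) is the only candidate with no mismatches.

C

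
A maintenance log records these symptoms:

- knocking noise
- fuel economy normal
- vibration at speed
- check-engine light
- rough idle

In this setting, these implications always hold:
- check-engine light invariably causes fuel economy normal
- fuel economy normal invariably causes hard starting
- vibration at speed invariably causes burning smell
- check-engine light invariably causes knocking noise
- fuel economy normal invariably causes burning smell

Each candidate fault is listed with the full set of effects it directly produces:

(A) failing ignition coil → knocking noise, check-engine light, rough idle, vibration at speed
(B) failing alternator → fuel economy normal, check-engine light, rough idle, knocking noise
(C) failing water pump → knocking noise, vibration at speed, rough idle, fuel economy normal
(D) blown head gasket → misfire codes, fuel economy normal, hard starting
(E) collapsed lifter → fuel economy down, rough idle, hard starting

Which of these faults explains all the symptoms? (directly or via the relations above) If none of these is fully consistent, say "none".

A

For each candidate, compare predicted effects to what was observed:
(A) failing ignition coil — accounts for every observation (fuel economy normal via check-engine light → fuel economy normal)
(B) failing alternator — knocking noise +; fuel economy normal +; vibration at speed -; check-engine light +; rough idle +
(C) failing water pump — knocking noise +; fuel economy normal +; vibration at speed +; check-engine light -; rough idle +
(D) blown head gasket — does not account for knocking noise, vibration at speed, check-engine light, rough idle
(E) collapsed lifter — fails on knocking noise, fuel economy normal, vibration at speed, check-engine light (predicts fuel economy down, not fuel economy normal)
Only (A) is consistent with every observation.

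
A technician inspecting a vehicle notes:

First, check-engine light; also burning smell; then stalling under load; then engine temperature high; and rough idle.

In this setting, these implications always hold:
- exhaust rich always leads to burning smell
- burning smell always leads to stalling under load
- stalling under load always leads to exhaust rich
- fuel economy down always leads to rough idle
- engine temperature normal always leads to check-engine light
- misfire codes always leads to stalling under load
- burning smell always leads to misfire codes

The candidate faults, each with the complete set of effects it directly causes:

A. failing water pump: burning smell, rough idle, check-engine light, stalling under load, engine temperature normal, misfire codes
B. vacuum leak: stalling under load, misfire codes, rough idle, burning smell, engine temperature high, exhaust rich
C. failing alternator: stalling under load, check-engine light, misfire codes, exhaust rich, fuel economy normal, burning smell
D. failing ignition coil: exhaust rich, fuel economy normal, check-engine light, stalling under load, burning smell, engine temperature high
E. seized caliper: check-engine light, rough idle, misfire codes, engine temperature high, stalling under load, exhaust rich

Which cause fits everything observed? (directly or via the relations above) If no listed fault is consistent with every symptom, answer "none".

For each candidate, compare predicted effects to what was observed:
(A) failing water pump — check-engine light +; burning smell +; stalling under load +; engine temperature high -; rough idle +
(B) vacuum leak — check-engine light -; burning smell +; stalling under load +; engine temperature high +; rough idle +
(C) failing alternator — does not account for engine temperature high, rough idle
(D) failing ignition coil — check-engine light +; burning smell +; stalling under load +; engine temperature high +; rough idle -
(E) seized caliper — accounts for every observation (burning smell by exhaust rich → burning smell)
(E) is the only candidate with no mismatches.

E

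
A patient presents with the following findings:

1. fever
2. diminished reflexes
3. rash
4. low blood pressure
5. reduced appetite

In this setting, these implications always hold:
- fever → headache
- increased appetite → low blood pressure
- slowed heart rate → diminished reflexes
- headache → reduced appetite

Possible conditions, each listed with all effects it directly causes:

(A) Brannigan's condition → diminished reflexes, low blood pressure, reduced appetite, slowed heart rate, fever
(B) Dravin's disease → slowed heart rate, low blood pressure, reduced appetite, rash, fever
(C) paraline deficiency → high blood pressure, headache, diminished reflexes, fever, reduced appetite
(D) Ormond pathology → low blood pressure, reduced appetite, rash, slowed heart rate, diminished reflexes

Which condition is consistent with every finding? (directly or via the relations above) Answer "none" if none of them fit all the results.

B

Checking each candidate against the observations:
(A) Brannigan's condition — fever match; diminished reflexes match; rash miss; low blood pressure match; reduced appetite match
(B) Dravin's disease — fever match; diminished reflexes match (via slowed heart rate → diminished reflexes); rash match; low blood pressure match; reduced appetite match
(C) paraline deficiency — fails on rash, low blood pressure (predicts high blood pressure, not low blood pressure)
(D) Ormond pathology — does not account for fever
Only (B) is consistent with every observation.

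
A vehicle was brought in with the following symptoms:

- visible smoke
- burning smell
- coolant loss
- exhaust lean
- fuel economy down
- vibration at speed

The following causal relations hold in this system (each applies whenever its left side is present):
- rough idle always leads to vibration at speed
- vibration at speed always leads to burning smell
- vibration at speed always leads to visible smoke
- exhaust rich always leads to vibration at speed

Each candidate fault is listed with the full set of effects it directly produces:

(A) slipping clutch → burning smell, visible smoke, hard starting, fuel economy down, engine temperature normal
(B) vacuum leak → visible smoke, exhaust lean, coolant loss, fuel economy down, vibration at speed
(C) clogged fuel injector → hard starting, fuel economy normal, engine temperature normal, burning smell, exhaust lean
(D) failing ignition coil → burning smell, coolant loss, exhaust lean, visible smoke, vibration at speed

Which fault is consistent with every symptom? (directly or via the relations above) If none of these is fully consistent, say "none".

Testing each hypothesis:
(A) slipping clutch — does not account for coolant loss, exhaust lean, vibration at speed
(B) vacuum leak — accounts for every observation (burning smell by vibration at speed → burning smell)
(C) clogged fuel injector — visible smoke -; burning smell +; coolant loss -; exhaust lean +; fuel economy down -; vibration at speed -
(D) failing ignition coil — visible smoke +; burning smell +; coolant loss +; exhaust lean +; fuel economy down -; vibration at speed +
(B) is the only candidate with no mismatches.

B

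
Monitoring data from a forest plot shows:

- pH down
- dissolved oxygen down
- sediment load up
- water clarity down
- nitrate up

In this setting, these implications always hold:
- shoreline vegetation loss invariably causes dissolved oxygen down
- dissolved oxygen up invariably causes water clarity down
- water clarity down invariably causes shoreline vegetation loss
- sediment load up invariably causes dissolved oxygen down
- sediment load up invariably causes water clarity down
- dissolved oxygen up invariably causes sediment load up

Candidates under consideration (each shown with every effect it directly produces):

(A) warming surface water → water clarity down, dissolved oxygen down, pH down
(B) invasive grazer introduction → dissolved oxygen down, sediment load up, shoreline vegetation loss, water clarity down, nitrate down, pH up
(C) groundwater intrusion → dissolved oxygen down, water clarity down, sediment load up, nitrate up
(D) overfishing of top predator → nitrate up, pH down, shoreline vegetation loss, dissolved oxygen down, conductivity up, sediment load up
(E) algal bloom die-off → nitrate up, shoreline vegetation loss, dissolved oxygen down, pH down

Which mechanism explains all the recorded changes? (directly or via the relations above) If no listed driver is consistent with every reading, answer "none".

D

For each candidate, compare predicted effects to what was observed:
(A) warming surface water — pH down match; dissolved oxygen down match; sediment load up miss; water clarity down match; nitrate up miss
(B) invasive grazer introduction — pH down miss; dissolved oxygen down match; sediment load up match; water clarity down match; nitrate up miss
(C) groundwater intrusion — does not account for pH down
(D) overfishing of top predator — pH down match; dissolved oxygen down match; sediment load up match; water clarity down match (by sediment load up → water clarity down); nitrate up match
(E) algal bloom die-off — pH down match; dissolved oxygen down match; sediment load up miss; water clarity down miss; nitrate up match
(D) alone accounts for all the evidence.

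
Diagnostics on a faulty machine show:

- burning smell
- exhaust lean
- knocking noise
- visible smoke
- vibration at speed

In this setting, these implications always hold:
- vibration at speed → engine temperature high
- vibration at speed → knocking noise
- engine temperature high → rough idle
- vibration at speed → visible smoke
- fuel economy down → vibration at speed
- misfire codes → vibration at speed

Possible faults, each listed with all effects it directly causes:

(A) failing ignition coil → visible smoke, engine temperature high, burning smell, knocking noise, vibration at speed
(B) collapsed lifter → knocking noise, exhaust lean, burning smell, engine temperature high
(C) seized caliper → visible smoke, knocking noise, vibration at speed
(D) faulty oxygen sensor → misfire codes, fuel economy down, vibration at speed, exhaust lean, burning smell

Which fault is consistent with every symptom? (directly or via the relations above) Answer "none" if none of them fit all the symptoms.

Checking each candidate against the observations:
(A) failing ignition coil — does not account for exhaust lean
(B) collapsed lifter — does not account for visible smoke, vibration at speed
(C) seized caliper — burning smell miss; exhaust lean miss; knocking noise match; visible smoke match; vibration at speed match
(D) faulty oxygen sensor — burning smell match; exhaust lean match; knocking noise match (by vibration at speed → knocking noise); visible smoke match (by vibration at speed → visible smoke); vibration at speed match
Only (D) is consistent with every observation.

D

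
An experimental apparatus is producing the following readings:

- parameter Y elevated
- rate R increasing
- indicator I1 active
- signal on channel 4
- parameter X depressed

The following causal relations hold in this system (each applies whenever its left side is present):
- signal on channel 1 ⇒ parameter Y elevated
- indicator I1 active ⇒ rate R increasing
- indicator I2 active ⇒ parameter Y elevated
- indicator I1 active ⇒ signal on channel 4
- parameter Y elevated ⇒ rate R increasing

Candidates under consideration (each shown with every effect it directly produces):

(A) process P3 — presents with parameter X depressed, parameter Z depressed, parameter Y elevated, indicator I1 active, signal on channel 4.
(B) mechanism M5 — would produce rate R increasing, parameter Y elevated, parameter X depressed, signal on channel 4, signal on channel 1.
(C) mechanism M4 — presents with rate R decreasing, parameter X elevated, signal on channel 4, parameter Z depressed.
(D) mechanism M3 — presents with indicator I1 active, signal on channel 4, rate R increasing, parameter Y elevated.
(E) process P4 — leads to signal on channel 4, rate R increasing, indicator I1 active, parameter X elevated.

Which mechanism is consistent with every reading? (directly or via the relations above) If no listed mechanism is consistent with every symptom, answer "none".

A

For each candidate, compare predicted effects to what was observed:
(A) process P3 — accounts for every observation (rate R increasing by indicator I1 active → rate R increasing)
(B) mechanism M5 — does not account for indicator I1 active
(C) mechanism M4 — parameter Y elevated miss; rate R increasing miss; indicator I1 active miss; signal on channel 4 match; parameter X depressed miss
(D) mechanism M3 — does not account for parameter X depressed
(E) process P4 — parameter Y elevated miss; rate R increasing match; indicator I1 active match; signal on channel 4 match; parameter X depressed miss
(A) alone accounts for all the evidence.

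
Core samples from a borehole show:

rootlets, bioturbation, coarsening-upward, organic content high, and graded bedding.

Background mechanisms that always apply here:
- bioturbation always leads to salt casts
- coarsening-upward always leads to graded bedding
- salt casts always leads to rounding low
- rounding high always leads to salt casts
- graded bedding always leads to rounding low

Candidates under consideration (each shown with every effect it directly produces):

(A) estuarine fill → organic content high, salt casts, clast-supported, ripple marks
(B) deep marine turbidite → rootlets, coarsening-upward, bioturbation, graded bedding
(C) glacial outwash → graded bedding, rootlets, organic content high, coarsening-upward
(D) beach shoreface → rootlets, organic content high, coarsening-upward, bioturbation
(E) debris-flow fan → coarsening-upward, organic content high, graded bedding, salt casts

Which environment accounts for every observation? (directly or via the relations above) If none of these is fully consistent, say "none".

Testing each hypothesis:
(A) estuarine fill — does not account for rootlets, bioturbation, coarsening-upward, graded bedding
(B) deep marine turbidite — rootlets ✓; bioturbation ✓; coarsening-upward ✓; organic content high ✗; graded bedding ✓
(C) glacial outwash — rootlets ✓; bioturbation ✗; coarsening-upward ✓; organic content high ✓; graded bedding ✓
(D) beach shoreface — accounts for every observation (graded bedding by coarsening-upward → graded bedding)
(E) debris-flow fan — rootlets ✗; bioturbation ✗; coarsening-upward ✓; organic content high ✓; graded bedding ✓
(D) is the only candidate with no mismatches.

D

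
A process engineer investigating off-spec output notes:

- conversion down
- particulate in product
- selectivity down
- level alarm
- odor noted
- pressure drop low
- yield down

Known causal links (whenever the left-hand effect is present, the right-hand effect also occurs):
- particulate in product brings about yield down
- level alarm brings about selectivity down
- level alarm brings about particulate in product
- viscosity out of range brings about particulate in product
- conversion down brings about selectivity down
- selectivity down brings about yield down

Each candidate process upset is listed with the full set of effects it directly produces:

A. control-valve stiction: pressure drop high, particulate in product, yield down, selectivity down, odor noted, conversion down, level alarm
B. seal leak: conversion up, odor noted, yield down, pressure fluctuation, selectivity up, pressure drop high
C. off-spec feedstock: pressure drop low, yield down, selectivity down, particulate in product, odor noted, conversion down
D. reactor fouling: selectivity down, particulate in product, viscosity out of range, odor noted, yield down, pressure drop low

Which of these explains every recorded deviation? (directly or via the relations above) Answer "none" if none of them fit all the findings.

none

Per-candidate check:
(A) control-valve stiction — conversion down +; particulate in product +; selectivity down +; level alarm +; odor noted +; pressure drop low -; yield down +
(B) seal leak — conversion down -; particulate in product -; selectivity down -; level alarm -; odor noted +; pressure drop low -; yield down +
(C) off-spec feedstock — does not account for level alarm
(D) reactor fouling — does not account for conversion down, level alarm
No candidate is consistent with all observations.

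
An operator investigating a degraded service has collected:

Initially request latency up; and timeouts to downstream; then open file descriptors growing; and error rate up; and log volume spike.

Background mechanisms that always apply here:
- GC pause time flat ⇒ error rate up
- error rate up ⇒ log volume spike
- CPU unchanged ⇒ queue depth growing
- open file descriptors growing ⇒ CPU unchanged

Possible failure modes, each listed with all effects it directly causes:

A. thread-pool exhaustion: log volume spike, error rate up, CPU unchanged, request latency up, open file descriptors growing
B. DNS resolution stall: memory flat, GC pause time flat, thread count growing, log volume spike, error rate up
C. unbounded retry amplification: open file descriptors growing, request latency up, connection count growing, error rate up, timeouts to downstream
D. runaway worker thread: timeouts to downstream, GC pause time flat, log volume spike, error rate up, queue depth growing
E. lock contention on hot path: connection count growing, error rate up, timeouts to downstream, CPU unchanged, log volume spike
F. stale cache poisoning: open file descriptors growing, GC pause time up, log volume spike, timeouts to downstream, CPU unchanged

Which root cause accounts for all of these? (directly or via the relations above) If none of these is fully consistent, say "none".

C

Checking each candidate against the observations:
(A) thread-pool exhaustion — request latency up ✓; timeouts to downstream ✗; open file descriptors growing ✓; error rate up ✓; log volume spike ✓
(B) DNS resolution stall — does not account for request latency up, timeouts to downstream, open file descriptors growing
(C) unbounded retry amplification — accounts for every observation (log volume spike by error rate up → log volume spike)
(D) runaway worker thread — does not account for request latency up, open file descriptors growing
(E) lock contention on hot path — request latency up ✗; timeouts to downstream ✓; open file descriptors growing ✗; error rate up ✓; log volume spike ✓
(F) stale cache poisoning — request latency up ✗; timeouts to downstream ✓; open file descriptors growing ✓; error rate up ✗; log volume spike ✓
(C) is the only candidate with no mismatches.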